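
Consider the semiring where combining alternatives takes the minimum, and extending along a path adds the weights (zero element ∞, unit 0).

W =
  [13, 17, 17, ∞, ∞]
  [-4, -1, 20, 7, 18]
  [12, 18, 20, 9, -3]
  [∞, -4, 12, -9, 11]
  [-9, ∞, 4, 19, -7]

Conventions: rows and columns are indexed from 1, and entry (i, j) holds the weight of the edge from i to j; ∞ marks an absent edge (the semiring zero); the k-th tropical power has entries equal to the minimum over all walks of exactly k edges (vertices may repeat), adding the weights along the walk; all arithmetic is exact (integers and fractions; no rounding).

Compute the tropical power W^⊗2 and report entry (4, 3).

W^⊗2:
  [13, 16, 30, 24, 14]
  [-5, -2, 13, -2, 11]
  [-12, 5, 1, 0, -10]
  [-8, -13, 3, -18, 2]
  [-16, 8, -3, 10, -14]
Key observation: the optimum is the walk 4->4->3, with weight (-9) + 12 = 3.
Optimal value attained by: walk 4->4->3.
Answer: (W^⊗2)[4][3] = 3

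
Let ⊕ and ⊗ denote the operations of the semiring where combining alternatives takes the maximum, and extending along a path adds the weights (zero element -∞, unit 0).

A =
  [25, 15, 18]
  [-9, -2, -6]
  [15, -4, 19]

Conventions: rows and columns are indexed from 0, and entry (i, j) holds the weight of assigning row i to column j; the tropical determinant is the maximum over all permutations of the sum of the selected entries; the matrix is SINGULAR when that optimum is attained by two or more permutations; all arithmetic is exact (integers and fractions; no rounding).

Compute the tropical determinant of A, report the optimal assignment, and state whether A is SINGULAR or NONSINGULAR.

σ = (0, 1, 2): 25 + (-2) + 19 = 42
σ = (0, 2, 1): 25 + (-6) + (-4) = 15
σ = (1, 0, 2): 15 + (-9) + 19 = 25
σ = (1, 2, 0): 15 + (-6) + 15 = 24
σ = (2, 0, 1): 18 + (-9) + (-4) = 5
σ = (2, 1, 0): 18 + (-2) + 15 = 31
Optimal value attained by: σ = (0, 1, 2).
Answer: det⊕(A) = 42; verdict: NONSINGULAR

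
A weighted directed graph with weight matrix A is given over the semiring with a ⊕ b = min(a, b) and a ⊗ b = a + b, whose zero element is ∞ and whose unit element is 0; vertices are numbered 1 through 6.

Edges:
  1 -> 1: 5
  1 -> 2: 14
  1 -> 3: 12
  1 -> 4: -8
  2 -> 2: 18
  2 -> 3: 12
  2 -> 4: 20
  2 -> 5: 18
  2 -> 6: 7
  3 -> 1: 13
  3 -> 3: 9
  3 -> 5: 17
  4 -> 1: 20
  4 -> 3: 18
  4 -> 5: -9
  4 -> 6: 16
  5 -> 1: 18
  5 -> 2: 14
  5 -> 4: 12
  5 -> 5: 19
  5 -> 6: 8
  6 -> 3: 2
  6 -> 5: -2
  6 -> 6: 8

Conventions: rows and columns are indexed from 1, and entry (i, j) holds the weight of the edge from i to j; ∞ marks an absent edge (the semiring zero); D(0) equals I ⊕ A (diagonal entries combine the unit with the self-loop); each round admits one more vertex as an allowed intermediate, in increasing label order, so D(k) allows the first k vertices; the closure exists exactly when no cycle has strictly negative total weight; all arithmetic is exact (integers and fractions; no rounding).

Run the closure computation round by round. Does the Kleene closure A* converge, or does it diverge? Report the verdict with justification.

D(0):
  [0, 14, 12, -8, ∞, ∞]
  [∞, 0, 12, 20, 18, 7]
  [13, ∞, 0, ∞, 17, ∞]
  [20, ∞, 18, 0, -9, 16]
  [18, 14, ∞, 12, 0, 8]
  [∞, ∞, 2, ∞, -2, 0]
D(1):
  [0, 14, 12, -8, ∞, ∞]
  [∞, 0, 12, 20, 18, 7]
  [13, 27, 0, 5, 17, ∞]
  [20, 34, 18, 0, -9, 16]
  [18, 14, 30, 10, 0, 8]
  [∞, ∞, 2, ∞, -2, 0]
D(2):
  [0, 14, 12, -8, 32, 21]
  [∞, 0, 12, 20, 18, 7]
  [13, 27, 0, 5, 17, 34]
  [20, 34, 18, 0, -9, 16]
  [18, 14, 26, 10, 0, 8]
  [∞, ∞, 2, ∞, -2, 0]
D(3):
  [0, 14, 12, -8, 29, 21]
  [25, 0, 12, 17, 18, 7]
  [13, 27, 0, 5, 17, 34]
  [20, 34, 18, 0, -9, 16]
  [18, 14, 26, 10, 0, 8]
  [15, 29, 2, 7, -2, 0]
D(4):
  [0, 14, 10, -8, -17, 8]
  [25, 0, 12, 17, 8, 7]
  [13, 27, 0, 5, -4, 21]
  [20, 34, 18, 0, -9, 16]
  [18, 14, 26, 10, 0, 8]
  [15, 29, 2, 7, -2, 0]
D(5):
  [0, -3, 9, -8, -17, -9]
  [25, 0, 12, 17, 8, 7]
  [13, 10, 0, 5, -4, 4]
  [9, 5, 17, 0, -9, -1]
  [18, 14, 26, 10, 0, 8]
  [15, 12, 2, 7, -2, 0]
D(6):
  [0, -3, -7, -8, -17, -9]
  [22, 0, 9, 14, 5, 7]
  [13, 10, 0, 5, -4, 4]
  [9, 5, 1, 0, -9, -1]
  [18, 14, 10, 10, 0, 8]
  [15, 12, 2, 7, -2, 0]
Key observation: every diagonal entry stays at the unit through all rounds, so no improving cycle exists.
Answer: CONVERGES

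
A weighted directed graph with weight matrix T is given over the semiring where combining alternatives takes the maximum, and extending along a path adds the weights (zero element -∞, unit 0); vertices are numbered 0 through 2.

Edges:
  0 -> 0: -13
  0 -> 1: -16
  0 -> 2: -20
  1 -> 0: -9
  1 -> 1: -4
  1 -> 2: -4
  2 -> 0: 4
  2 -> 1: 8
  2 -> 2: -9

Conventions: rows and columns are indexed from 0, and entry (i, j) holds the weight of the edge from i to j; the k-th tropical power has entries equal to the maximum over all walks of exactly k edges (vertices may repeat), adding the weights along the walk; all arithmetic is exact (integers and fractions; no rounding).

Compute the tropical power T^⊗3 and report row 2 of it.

T^⊗2:
  [-16, -12, -20]
  [0, 4, -8]
  [-1, 4, 4]
T^⊗3:
  [-16, -12, -16]
  [-4, 0, 0]
  [8, 12, 0]
Answer: row 2 of T^⊗3 = [8, 12, 0]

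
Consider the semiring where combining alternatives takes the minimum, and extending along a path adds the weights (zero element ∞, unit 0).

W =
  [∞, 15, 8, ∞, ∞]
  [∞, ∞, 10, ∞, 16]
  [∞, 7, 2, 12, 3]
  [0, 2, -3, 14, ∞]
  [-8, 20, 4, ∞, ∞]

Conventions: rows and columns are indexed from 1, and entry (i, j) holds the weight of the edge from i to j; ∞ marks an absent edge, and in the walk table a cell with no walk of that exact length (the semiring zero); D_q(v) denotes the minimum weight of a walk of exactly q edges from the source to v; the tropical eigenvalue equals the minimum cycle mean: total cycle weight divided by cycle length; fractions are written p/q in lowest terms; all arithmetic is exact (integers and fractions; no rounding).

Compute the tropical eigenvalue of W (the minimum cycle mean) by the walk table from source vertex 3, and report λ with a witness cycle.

q=0: [∞, ∞, 0, ∞, ∞]
q=1: [∞, 7, 2, 12, 3]
q=2: [-5, 9, 4, 14, 5]
q=3: [-3, 10, 3, 16, 7]
q=4: [-1, 10, 5, 15, 6]
q=5: [-2, 12, 7, 17, 8]
Optimal cycle mean attained by: cycle 1->3->5->1, total 8 + 3 + (-8), length 3.
Answer: λ = 1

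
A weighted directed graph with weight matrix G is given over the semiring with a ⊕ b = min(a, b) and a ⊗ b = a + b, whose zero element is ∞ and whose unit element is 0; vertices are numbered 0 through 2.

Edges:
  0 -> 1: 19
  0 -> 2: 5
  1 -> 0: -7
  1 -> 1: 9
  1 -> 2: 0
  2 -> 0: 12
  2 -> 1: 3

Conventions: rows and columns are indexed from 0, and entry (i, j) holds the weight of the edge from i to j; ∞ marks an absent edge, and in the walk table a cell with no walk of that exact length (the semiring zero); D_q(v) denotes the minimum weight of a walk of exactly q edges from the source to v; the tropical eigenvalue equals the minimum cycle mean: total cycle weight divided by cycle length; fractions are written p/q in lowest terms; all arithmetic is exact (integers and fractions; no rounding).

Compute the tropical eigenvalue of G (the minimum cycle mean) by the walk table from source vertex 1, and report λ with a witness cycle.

q=0: [∞, 0, ∞]
q=1: [-7, 9, 0]
q=2: [2, 3, -2]
q=3: [-4, 1, 3]
Optimal cycle mean attained by: cycle 0->2->1->0, total 5 + 3 + (-7), length 3.
Answer: λ = 1/3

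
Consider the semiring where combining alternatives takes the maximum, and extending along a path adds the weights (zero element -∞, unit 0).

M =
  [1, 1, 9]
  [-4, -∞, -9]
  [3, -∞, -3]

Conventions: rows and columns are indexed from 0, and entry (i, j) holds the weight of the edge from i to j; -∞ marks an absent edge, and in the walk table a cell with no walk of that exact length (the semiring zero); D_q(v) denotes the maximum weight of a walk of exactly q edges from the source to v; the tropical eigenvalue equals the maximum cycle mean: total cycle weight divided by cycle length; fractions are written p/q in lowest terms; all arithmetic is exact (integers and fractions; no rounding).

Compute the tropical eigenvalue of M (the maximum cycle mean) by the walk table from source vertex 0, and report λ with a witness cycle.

q=0: [0, -∞, -∞]
q=1: [1, 1, 9]
q=2: [12, 2, 10]
q=3: [13, 13, 21]
Optimal cycle mean attained by: cycle 0->2->0, total 9 + 3, length 2.
Answer: λ = 6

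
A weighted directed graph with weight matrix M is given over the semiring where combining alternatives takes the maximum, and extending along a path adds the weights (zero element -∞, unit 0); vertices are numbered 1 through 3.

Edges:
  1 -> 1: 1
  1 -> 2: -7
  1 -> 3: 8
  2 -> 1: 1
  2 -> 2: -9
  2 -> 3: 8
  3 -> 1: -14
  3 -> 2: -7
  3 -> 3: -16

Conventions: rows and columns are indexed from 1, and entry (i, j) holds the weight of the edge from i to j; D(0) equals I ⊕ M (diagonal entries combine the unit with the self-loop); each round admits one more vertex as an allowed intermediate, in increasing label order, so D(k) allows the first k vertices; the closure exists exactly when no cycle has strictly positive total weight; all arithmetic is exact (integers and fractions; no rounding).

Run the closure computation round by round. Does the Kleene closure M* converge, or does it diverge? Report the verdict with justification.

Detection: at round 0, diagonal entry (1, 1) turns strictly positive.
Key observation: the cycle 1->1 has total weight 1, which is strictly positive.
Answer: DIVERGES — positive cycle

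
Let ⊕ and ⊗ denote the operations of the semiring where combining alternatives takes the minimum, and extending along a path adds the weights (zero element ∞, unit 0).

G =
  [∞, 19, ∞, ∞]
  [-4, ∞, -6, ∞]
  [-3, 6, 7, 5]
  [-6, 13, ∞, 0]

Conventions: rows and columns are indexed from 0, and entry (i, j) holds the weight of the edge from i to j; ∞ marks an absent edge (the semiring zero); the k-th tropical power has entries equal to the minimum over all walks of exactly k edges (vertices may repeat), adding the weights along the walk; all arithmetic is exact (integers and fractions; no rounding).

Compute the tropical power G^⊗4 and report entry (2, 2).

G^⊗2:
  [15, ∞, 13, ∞]
  [-9, 0, 1, -1]
  [-1, 13, 0, 5]
  [-6, 13, 7, 0]
G^⊗3:
  [10, 19, 20, 18]
  [-7, 7, -6, -1]
  [-3, 6, 7, 5]
  [-6, 13, 7, 0]
G^⊗4:
  [12, 26, 13, 18]
  [-9, 0, 1, -1]
  [-1, 13, 0, 5]
  [-6, 13, 7, 0]
Key observation: the optimum is the walk 2->1->2->1->2, with weight 6 + (-6) + 6 + (-6) = 0.
Optimal value attained by: walk 2->1->2->1->2.
Answer: (G^⊗4)[2][2] = 0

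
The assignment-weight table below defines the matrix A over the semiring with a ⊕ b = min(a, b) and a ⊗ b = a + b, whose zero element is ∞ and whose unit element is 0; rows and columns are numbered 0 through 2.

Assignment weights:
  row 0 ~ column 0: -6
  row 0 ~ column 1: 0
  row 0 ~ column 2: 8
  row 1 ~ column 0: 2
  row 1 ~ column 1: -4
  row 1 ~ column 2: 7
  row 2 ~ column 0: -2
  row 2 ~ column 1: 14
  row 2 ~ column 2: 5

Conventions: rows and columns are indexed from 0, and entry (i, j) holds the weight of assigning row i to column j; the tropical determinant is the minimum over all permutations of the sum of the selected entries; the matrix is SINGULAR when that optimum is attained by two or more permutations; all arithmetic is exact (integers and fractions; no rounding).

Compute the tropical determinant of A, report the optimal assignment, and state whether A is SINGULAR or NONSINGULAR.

σ = (0, 1, 2): (-6) + (-4) + 5 = -5
σ = (0, 2, 1): (-6) + 7 + 14 = 15
σ = (1, 0, 2): 0 + 2 + 5 = 7
σ = (1, 2, 0): 0 + 7 + (-2) = 5
σ = (2, 0, 1): 8 + 2 + 14 = 24
σ = (2, 1, 0): 8 + (-4) + (-2) = 2
Optimal value attained by: σ = (0, 1, 2).
Answer: det⊕(A) = -5; verdict: NONSINGULAR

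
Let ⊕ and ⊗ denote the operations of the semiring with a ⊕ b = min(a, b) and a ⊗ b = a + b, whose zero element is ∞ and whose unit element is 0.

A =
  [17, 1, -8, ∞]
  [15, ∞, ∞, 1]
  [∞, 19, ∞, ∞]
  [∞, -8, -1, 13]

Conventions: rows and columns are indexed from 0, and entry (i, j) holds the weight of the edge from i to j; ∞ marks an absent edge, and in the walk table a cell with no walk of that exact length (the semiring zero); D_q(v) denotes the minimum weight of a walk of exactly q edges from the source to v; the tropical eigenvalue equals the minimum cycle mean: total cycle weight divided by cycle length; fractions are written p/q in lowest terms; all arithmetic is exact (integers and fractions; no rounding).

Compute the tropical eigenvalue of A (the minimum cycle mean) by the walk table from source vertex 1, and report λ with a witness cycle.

q=0: [∞, 0, ∞, ∞]
q=1: [15, ∞, ∞, 1]
q=2: [32, -7, 0, 14]
q=3: [8, 6, 13, -6]
q=4: [21, -14, -7, 7]
Optimal cycle mean attained by: cycle 1->3->1, total 1 + (-8), length 2.
Answer: λ = -7/2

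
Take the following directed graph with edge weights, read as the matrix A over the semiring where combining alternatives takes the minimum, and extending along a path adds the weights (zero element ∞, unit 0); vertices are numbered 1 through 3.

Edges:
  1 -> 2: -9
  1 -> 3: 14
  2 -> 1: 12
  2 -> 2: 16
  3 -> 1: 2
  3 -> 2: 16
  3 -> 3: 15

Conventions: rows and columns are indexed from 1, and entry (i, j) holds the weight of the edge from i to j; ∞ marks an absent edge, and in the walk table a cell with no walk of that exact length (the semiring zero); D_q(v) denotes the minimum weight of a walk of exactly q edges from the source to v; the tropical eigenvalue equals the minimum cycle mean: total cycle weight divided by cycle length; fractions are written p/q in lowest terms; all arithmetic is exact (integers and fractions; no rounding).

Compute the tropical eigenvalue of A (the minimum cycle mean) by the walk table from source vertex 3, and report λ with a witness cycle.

q=0: [∞, ∞, 0]
q=1: [2, 16, 15]
q=2: [17, -7, 16]
q=3: [5, 8, 31]
Optimal cycle mean attained by: cycle 1->2->1, total (-9) + 12, length 2.
Answer: λ = 3/2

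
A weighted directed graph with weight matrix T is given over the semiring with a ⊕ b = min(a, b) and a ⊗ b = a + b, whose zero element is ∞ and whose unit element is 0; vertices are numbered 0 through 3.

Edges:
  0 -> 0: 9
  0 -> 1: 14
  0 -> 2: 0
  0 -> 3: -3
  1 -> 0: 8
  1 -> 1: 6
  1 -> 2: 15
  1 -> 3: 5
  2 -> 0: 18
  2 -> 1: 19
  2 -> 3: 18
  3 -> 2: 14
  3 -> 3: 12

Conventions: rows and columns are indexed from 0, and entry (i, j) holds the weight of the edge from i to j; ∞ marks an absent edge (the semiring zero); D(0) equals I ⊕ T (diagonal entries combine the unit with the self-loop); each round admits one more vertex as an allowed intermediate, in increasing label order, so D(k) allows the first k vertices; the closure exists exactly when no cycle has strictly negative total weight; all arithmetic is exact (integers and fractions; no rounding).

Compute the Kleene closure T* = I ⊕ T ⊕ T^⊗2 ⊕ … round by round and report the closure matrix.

D(0):
  [0, 14, 0, -3]
  [8, 0, 15, 5]
  [18, 19, 0, 18]
  [∞, ∞, 14, 0]
D(1):
  [0, 14, 0, -3]
  [8, 0, 8, 5]
  [18, 19, 0, 15]
  [∞, ∞, 14, 0]
D(2):
  [0, 14, 0, -3]
  [8, 0, 8, 5]
  [18, 19, 0, 15]
  [∞, ∞, 14, 0]
D(3):
  [0, 14, 0, -3]
  [8, 0, 8, 5]
  [18, 19, 0, 15]
  [32, 33, 14, 0]
D(4):
  [0, 14, 0, -3]
  [8, 0, 8, 5]
  [18, 19, 0, 15]
  [32, 33, 14, 0]
Answer: T* = [[0, 14, 0, -3], [8, 0, 8, 5], [18, 19, 0, 15], [32, 33, 14, 0]]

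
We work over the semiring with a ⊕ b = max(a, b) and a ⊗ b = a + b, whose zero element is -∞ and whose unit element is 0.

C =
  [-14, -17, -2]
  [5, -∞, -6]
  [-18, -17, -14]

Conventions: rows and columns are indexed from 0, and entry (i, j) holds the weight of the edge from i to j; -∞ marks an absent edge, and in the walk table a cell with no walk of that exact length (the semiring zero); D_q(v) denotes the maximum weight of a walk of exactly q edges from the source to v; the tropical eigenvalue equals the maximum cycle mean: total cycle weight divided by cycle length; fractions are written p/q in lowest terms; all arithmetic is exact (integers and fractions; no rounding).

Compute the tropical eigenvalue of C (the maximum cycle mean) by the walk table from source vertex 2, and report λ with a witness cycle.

q=0: [-∞, -∞, 0]
q=1: [-18, -17, -14]
q=2: [-12, -31, -20]
q=3: [-26, -29, -14]
Optimal cycle mean attained by: cycle 0->2->1->0, total (-2) + (-17) + 5, length 3.
Answer: λ = -14/3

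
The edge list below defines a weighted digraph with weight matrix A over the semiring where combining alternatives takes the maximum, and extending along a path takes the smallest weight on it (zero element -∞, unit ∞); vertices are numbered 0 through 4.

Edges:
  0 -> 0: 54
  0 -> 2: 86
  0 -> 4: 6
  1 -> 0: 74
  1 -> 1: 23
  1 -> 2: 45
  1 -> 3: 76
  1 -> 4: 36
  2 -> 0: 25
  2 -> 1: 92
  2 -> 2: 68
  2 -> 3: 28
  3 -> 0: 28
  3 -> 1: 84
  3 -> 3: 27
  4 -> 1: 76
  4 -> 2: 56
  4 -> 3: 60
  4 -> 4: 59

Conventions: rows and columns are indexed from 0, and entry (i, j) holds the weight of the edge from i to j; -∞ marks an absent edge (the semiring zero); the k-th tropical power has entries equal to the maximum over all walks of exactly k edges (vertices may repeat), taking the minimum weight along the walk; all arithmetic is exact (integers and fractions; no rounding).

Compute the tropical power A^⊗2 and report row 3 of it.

A^⊗2:
  [54, 86, 68, 28, 6]
  [54, 76, 74, 36, 36]
  [74, 68, 68, 76, 36]
  [74, 27, 45, 76, 36]
  [74, 60, 56, 76, 59]
Answer: row 3 of A^⊗2 = [74, 27, 45, 76, 36]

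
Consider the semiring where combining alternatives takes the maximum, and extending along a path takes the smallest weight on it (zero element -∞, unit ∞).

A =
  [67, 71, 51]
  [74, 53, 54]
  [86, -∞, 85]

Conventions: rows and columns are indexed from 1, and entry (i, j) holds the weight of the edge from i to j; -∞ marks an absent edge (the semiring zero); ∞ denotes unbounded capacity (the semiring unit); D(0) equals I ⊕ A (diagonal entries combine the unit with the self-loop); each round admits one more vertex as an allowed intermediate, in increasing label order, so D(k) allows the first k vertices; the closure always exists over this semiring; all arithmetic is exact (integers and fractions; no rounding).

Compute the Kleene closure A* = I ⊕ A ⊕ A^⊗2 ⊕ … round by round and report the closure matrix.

D(0):
  [∞, 71, 51]
  [74, ∞, 54]
  [86, -∞, ∞]
D(1):
  [∞, 71, 51]
  [74, ∞, 54]
  [86, 71, ∞]
D(2):
  [∞, 71, 54]
  [74, ∞, 54]
  [86, 71, ∞]
D(3):
  [∞, 71, 54]
  [74, ∞, 54]
  [86, 71, ∞]
Answer: A* = [[∞, 71, 54], [74, ∞, 54], [86, 71, ∞]]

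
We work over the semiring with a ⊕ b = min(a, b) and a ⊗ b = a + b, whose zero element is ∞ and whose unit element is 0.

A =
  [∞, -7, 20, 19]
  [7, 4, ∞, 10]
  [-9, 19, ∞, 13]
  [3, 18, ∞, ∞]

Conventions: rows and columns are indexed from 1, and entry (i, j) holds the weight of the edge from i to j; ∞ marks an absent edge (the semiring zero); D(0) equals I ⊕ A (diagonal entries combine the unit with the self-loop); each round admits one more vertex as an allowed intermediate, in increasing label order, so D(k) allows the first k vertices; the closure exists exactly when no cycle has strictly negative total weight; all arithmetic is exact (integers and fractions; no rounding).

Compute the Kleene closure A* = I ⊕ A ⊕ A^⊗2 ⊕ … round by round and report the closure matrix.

D(0):
  [0, -7, 20, 19]
  [7, 0, ∞, 10]
  [-9, 19, 0, 13]
  [3, 18, ∞, 0]
D(1):
  [0, -7, 20, 19]
  [7, 0, 27, 10]
  [-9, -16, 0, 10]
  [3, -4, 23, 0]
D(2):
  [0, -7, 20, 3]
  [7, 0, 27, 10]
  [-9, -16, 0, -6]
  [3, -4, 23, 0]
D(3):
  [0, -7, 20, 3]
  [7, 0, 27, 10]
  [-9, -16, 0, -6]
  [3, -4, 23, 0]
D(4):
  [0, -7, 20, 3]
  [7, 0, 27, 10]
  [-9, -16, 0, -6]
  [3, -4, 23, 0]
Answer: A* = [[0, -7, 20, 3], [7, 0, 27, 10], [-9, -16, 0, -6], [3, -4, 23, 0]]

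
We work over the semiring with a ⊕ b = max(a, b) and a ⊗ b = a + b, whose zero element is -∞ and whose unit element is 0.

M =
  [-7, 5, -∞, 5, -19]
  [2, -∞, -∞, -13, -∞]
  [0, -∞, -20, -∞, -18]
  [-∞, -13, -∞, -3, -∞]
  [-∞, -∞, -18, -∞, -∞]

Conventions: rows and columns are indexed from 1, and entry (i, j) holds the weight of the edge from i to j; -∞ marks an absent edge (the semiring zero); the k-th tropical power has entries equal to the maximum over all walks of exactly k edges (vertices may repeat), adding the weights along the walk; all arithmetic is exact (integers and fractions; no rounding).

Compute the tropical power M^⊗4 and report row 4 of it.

M^⊗2:
  [7, -2, -37, 2, -26]
  [-5, 7, -∞, 7, -17]
  [-7, 5, -36, 5, -19]
  [-11, -16, -∞, -6, -∞]
  [-18, -∞, -38, -∞, -36]
M^⊗3:
  [0, 12, -44, 12, -12]
  [9, 0, -35, 4, -24]
  [7, -2, -37, 2, -26]
  [-14, -6, -∞, -6, -30]
  [-25, -13, -54, -13, -37]
M^⊗4:
  [14, 5, -30, 9, -19]
  [2, 14, -42, 14, -10]
  [0, 12, -44, 12, -12]
  [-4, -9, -48, -9, -33]
  [-11, -20, -55, -16, -44]
Answer: row 4 of M^⊗4 = [-4, -9, -48, -9, -33]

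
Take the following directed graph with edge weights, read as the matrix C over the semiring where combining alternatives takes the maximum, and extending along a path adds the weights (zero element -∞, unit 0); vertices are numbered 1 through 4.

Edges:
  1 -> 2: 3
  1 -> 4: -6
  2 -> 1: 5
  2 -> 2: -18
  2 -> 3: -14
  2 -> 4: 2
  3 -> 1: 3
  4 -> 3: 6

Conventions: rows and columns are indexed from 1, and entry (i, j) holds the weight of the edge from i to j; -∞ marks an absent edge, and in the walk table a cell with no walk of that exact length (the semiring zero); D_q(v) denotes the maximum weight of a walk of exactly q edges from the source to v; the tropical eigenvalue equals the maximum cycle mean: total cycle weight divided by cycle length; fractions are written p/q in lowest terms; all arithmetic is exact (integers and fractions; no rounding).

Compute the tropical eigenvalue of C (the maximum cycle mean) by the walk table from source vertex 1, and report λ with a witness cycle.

q=0: [0, -∞, -∞, -∞]
q=1: [-∞, 3, -∞, -6]
q=2: [8, -15, 0, 5]
q=3: [3, 11, 11, 2]
q=4: [16, 6, 8, 13]
Optimal cycle mean attained by: cycle 1->2->1, total 3 + 5, length 2.
Answer: λ = 4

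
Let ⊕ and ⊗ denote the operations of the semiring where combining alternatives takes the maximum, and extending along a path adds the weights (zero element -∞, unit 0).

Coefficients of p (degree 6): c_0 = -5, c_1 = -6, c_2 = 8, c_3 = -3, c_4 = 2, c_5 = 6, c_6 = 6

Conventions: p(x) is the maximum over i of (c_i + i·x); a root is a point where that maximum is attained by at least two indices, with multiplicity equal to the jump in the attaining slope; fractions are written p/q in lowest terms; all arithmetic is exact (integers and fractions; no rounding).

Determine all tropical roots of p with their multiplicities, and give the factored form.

hull edge (i=0, c=-5) to (i=2, c=8): slope 13/2, span 2
hull edge (i=2, c=8) to (i=6, c=6): slope -1/2, span 4
Factored form: p(x) = 6 ⊗ (x ⊕ (-13/2)) ⊗ (x ⊕ (-13/2)) ⊗ (x ⊕ 1/2) ⊗ (x ⊕ 1/2) ⊗ (x ⊕ 1/2) ⊗ (x ⊕ 1/2)
Answer: roots = -13/2 (mult 2), 1/2 (mult 4)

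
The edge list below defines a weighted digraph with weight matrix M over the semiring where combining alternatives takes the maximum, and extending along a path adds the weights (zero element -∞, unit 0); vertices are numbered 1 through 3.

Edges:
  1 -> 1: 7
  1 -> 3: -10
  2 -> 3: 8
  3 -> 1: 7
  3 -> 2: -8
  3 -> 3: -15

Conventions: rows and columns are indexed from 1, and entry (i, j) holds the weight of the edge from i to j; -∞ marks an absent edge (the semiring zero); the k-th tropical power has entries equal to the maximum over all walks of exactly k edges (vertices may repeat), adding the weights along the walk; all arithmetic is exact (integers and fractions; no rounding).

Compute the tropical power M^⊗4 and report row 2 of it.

M^⊗2:
  [14, -18, -3]
  [15, 0, -7]
  [14, -23, 0]
M^⊗3:
  [21, -11, 4]
  [22, -15, 8]
  [21, -8, 4]
M^⊗4:
  [28, -4, 11]
  [29, 0, 12]
  [28, -4, 11]
Answer: row 2 of M^⊗4 = [29, 0, 12]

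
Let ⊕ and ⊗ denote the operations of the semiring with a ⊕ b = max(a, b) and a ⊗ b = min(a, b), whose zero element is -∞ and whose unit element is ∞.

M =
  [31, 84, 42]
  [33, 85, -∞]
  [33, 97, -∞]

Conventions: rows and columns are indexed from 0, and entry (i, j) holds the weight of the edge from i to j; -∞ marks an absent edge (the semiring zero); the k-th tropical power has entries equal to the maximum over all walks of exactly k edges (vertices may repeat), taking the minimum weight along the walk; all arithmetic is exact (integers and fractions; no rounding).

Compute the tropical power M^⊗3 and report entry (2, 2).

M^⊗2:
  [33, 84, 31]
  [33, 85, 33]
  [33, 85, 33]
M^⊗3:
  [33, 84, 33]
  [33, 85, 33]
  [33, 85, 33]
Key observation: the optimum is the walk 2->1->0->2, with weight 97 min 33 min 42 = 33.
Optimal value attained by: walk 2->1->0->2.
Answer: (M^⊗3)[2][2] = 33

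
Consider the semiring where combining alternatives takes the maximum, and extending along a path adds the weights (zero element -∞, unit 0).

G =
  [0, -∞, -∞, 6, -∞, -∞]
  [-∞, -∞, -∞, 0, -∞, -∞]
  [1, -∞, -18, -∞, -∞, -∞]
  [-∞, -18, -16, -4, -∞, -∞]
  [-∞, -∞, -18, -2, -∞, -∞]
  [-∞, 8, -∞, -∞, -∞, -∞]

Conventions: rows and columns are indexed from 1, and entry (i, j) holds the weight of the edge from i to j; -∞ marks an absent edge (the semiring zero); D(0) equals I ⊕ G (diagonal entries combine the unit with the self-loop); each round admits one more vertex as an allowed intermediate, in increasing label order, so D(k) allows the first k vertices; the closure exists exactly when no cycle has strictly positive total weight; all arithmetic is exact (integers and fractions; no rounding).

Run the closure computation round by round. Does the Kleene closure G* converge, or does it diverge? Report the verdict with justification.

D(0):
  [0, -∞, -∞, 6, -∞, -∞]
  [-∞, 0, -∞, 0, -∞, -∞]
  [1, -∞, 0, -∞, -∞, -∞]
  [-∞, -18, -16, 0, -∞, -∞]
  [-∞, -∞, -18, -2, 0, -∞]
  [-∞, 8, -∞, -∞, -∞, 0]
D(1):
  [0, -∞, -∞, 6, -∞, -∞]
  [-∞, 0, -∞, 0, -∞, -∞]
  [1, -∞, 0, 7, -∞, -∞]
  [-∞, -18, -16, 0, -∞, -∞]
  [-∞, -∞, -18, -2, 0, -∞]
  [-∞, 8, -∞, -∞, -∞, 0]
D(2):
  [0, -∞, -∞, 6, -∞, -∞]
  [-∞, 0, -∞, 0, -∞, -∞]
  [1, -∞, 0, 7, -∞, -∞]
  [-∞, -18, -16, 0, -∞, -∞]
  [-∞, -∞, -18, -2, 0, -∞]
  [-∞, 8, -∞, 8, -∞, 0]
D(3):
  [0, -∞, -∞, 6, -∞, -∞]
  [-∞, 0, -∞, 0, -∞, -∞]
  [1, -∞, 0, 7, -∞, -∞]
  [-15, -18, -16, 0, -∞, -∞]
  [-17, -∞, -18, -2, 0, -∞]
  [-∞, 8, -∞, 8, -∞, 0]
D(4):
  [0, -12, -10, 6, -∞, -∞]
  [-15, 0, -16, 0, -∞, -∞]
  [1, -11, 0, 7, -∞, -∞]
  [-15, -18, -16, 0, -∞, -∞]
  [-17, -20, -18, -2, 0, -∞]
  [-7, 8, -8, 8, -∞, 0]
D(5):
  [0, -12, -10, 6, -∞, -∞]
  [-15, 0, -16, 0, -∞, -∞]
  [1, -11, 0, 7, -∞, -∞]
  [-15, -18, -16, 0, -∞, -∞]
  [-17, -20, -18, -2, 0, -∞]
  [-7, 8, -8, 8, -∞, 0]
D(6):
  [0, -12, -10, 6, -∞, -∞]
  [-15, 0, -16, 0, -∞, -∞]
  [1, -11, 0, 7, -∞, -∞]
  [-15, -18, -16, 0, -∞, -∞]
  [-17, -20, -18, -2, 0, -∞]
  [-7, 8, -8, 8, -∞, 0]
Key observation: every diagonal entry stays at the unit through all rounds, so no improving cycle exists.
Answer: CONVERGES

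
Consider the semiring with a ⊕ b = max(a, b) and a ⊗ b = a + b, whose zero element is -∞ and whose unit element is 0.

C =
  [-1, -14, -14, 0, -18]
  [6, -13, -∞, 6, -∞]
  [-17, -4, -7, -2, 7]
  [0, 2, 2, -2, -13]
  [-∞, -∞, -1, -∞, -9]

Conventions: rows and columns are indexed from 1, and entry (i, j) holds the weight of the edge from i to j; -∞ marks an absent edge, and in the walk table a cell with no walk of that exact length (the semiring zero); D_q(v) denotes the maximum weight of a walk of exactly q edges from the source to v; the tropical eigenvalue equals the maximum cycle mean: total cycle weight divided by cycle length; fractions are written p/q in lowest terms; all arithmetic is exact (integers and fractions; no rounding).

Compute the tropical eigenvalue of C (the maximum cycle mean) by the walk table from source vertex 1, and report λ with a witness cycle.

q=0: [0, -∞, -∞, -∞, -∞]
q=1: [-1, -14, -14, 0, -18]
q=2: [0, 2, 2, -1, -7]
q=3: [8, 1, 1, 8, 9]
q=4: [8, 10, 10, 8, 8]
q=5: [16, 10, 10, 16, 17]
Optimal cycle mean attained by: cycle 2->4->2, total 6 + 2, length 2.
Answer: λ = 4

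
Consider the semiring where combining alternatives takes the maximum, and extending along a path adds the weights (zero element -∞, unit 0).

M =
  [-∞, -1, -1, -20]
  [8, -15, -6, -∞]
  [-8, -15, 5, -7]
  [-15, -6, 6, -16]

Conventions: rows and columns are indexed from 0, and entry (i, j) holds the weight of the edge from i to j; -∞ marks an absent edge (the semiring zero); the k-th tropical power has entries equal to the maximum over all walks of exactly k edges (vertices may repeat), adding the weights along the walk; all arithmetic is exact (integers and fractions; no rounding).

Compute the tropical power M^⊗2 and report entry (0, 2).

M^⊗2:
  [7, -16, 4, -8]
  [-7, 7, 7, -12]
  [-3, -9, 10, -2]
  [2, -9, 11, -1]
Key observation: the optimum is the walk 0->2->2, with weight (-1) + 5 = 4.
Optimal value attained by: walk 0->2->2.
Answer: (M^⊗2)[0][2] = 4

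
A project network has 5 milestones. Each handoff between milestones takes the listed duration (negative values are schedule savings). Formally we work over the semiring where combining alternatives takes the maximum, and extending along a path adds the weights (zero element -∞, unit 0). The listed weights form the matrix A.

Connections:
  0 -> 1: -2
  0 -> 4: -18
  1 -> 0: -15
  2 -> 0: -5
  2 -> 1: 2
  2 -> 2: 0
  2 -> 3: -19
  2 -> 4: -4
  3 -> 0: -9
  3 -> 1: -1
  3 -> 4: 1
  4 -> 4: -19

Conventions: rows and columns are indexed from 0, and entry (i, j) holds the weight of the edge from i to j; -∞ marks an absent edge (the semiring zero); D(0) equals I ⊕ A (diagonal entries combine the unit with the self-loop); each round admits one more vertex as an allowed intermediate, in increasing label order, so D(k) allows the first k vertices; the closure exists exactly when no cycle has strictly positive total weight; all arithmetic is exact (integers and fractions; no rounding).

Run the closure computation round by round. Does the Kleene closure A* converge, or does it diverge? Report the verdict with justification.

D(0):
  [0, -2, -∞, -∞, -18]
  [-15, 0, -∞, -∞, -∞]
  [-5, 2, 0, -19, -4]
  [-9, -1, -∞, 0, 1]
  [-∞, -∞, -∞, -∞, 0]
D(1):
  [0, -2, -∞, -∞, -18]
  [-15, 0, -∞, -∞, -33]
  [-5, 2, 0, -19, -4]
  [-9, -1, -∞, 0, 1]
  [-∞, -∞, -∞, -∞, 0]
D(2):
  [0, -2, -∞, -∞, -18]
  [-15, 0, -∞, -∞, -33]
  [-5, 2, 0, -19, -4]
  [-9, -1, -∞, 0, 1]
  [-∞, -∞, -∞, -∞, 0]
D(3):
  [0, -2, -∞, -∞, -18]
  [-15, 0, -∞, -∞, -33]
  [-5, 2, 0, -19, -4]
  [-9, -1, -∞, 0, 1]
  [-∞, -∞, -∞, -∞, 0]
D(4):
  [0, -2, -∞, -∞, -18]
  [-15, 0, -∞, -∞, -33]
  [-5, 2, 0, -19, -4]
  [-9, -1, -∞, 0, 1]
  [-∞, -∞, -∞, -∞, 0]
D(5):
  [0, -2, -∞, -∞, -18]
  [-15, 0, -∞, -∞, -33]
  [-5, 2, 0, -19, -4]
  [-9, -1, -∞, 0, 1]
  [-∞, -∞, -∞, -∞, 0]
Key observation: every diagonal entry stays at the unit through all rounds, so no improving cycle exists.
Answer: CONVERGES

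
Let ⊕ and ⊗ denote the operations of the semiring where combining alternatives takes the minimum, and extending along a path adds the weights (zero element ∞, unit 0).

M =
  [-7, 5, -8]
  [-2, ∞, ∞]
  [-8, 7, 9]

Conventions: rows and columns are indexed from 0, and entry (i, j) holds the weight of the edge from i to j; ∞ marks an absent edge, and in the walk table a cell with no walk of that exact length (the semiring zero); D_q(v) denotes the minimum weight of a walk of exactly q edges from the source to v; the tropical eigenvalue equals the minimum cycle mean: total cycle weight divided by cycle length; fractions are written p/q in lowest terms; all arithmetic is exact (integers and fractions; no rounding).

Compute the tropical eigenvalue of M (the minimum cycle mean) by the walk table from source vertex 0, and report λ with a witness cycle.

q=0: [0, ∞, ∞]
q=1: [-7, 5, -8]
q=2: [-16, -2, -15]
q=3: [-23, -11, -24]
Optimal cycle mean attained by: cycle 0->2->0, total (-8) + (-8), length 2.
Answer: λ = -8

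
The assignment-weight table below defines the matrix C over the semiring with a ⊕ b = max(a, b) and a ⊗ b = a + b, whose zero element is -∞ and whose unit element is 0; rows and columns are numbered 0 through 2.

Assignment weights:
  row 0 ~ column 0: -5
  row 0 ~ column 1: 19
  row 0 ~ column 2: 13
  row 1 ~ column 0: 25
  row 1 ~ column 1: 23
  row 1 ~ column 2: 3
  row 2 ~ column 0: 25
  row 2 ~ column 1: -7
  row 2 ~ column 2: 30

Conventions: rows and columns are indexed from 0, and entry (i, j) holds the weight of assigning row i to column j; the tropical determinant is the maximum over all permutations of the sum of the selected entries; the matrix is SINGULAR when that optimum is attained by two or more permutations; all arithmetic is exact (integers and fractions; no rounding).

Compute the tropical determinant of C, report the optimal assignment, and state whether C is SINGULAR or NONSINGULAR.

σ = (0, 1, 2): (-5) + 23 + 30 = 48
σ = (0, 2, 1): (-5) + 3 + (-7) = -9
σ = (1, 0, 2): 19 + 25 + 30 = 74
σ = (1, 2, 0): 19 + 3 + 25 = 47
σ = (2, 0, 1): 13 + 25 + (-7) = 31
σ = (2, 1, 0): 13 + 23 + 25 = 61
Optimal value attained by: σ = (1, 0, 2).
Answer: det⊕(C) = 74; verdict: NONSINGULAR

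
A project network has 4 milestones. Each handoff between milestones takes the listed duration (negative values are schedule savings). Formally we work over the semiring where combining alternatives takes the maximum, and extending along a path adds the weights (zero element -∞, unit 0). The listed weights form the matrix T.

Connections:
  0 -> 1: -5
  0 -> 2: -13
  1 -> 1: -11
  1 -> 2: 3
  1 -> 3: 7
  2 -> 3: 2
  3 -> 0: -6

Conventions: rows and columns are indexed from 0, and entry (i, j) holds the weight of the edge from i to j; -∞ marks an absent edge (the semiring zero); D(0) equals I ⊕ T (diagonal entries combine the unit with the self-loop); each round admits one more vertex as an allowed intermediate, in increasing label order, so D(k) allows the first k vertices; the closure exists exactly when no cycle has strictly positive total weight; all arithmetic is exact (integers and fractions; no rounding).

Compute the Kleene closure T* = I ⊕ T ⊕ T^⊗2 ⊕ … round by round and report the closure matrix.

D(0):
  [0, -5, -13, -∞]
  [-∞, 0, 3, 7]
  [-∞, -∞, 0, 2]
  [-6, -∞, -∞, 0]
D(1):
  [0, -5, -13, -∞]
  [-∞, 0, 3, 7]
  [-∞, -∞, 0, 2]
  [-6, -11, -19, 0]
D(2):
  [0, -5, -2, 2]
  [-∞, 0, 3, 7]
  [-∞, -∞, 0, 2]
  [-6, -11, -8, 0]
D(3):
  [0, -5, -2, 2]
  [-∞, 0, 3, 7]
  [-∞, -∞, 0, 2]
  [-6, -11, -8, 0]
D(4):
  [0, -5, -2, 2]
  [1, 0, 3, 7]
  [-4, -9, 0, 2]
  [-6, -11, -8, 0]
Answer: T* = [[0, -5, -2, 2], [1, 0, 3, 7], [-4, -9, 0, 2], [-6, -11, -8, 0]]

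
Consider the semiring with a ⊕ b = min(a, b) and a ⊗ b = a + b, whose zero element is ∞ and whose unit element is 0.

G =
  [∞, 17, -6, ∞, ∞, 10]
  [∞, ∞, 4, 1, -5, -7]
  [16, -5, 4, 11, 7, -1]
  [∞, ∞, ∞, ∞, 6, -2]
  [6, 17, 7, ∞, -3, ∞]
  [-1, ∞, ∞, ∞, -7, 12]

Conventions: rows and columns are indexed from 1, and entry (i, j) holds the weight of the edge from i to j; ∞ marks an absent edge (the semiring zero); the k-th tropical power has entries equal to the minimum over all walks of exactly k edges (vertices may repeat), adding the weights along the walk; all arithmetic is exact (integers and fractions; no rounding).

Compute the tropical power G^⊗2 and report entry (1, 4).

G^⊗2:
  [9, -11, -2, 5, 1, -7]
  [-8, -1, 2, 15, -14, -1]
  [-2, -1, -1, -4, -10, -12]
  [-3, 23, 13, ∞, -9, 10]
  [3, 2, 0, 18, -6, 6]
  [-1, 10, -7, ∞, -10, 9]
Key observation: the optimum is the walk 1->3->4, with weight (-6) + 11 = 5.
Optimal value attained by: walk 1->3->4.
Answer: (G^⊗2)[1][4] = 5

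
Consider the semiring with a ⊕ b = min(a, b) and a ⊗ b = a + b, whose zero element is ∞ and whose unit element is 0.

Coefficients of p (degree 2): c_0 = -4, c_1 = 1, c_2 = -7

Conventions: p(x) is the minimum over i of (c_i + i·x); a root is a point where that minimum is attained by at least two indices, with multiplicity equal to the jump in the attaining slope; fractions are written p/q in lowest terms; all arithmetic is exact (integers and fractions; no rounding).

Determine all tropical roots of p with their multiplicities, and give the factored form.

hull edge (i=0, c=-4) to (i=2, c=-7): slope -3/2, span 2
Factored form: p(x) = -7 ⊗ (x ⊕ 3/2) ⊗ (x ⊕ 3/2)
Answer: roots = 3/2 (mult 2)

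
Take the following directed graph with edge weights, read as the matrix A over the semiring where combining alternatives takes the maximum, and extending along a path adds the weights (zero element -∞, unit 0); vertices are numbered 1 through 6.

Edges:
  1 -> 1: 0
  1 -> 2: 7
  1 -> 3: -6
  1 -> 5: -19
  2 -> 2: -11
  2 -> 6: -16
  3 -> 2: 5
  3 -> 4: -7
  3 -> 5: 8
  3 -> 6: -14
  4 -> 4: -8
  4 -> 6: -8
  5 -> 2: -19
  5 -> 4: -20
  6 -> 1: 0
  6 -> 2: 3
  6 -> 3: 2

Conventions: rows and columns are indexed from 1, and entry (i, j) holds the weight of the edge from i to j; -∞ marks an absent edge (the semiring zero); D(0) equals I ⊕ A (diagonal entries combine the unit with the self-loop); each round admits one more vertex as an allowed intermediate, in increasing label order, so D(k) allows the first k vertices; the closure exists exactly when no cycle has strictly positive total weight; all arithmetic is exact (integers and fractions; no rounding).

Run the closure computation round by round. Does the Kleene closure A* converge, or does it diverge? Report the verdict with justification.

D(0):
  [0, 7, -6, -∞, -19, -∞]
  [-∞, 0, -∞, -∞, -∞, -16]
  [-∞, 5, 0, -7, 8, -14]
  [-∞, -∞, -∞, 0, -∞, -8]
  [-∞, -19, -∞, -20, 0, -∞]
  [0, 3, 2, -∞, -∞, 0]
D(1):
  [0, 7, -6, -∞, -19, -∞]
  [-∞, 0, -∞, -∞, -∞, -16]
  [-∞, 5, 0, -7, 8, -14]
  [-∞, -∞, -∞, 0, -∞, -8]
  [-∞, -19, -∞, -20, 0, -∞]
  [0, 7, 2, -∞, -19, 0]
D(2):
  [0, 7, -6, -∞, -19, -9]
  [-∞, 0, -∞, -∞, -∞, -16]
  [-∞, 5, 0, -7, 8, -11]
  [-∞, -∞, -∞, 0, -∞, -8]
  [-∞, -19, -∞, -20, 0, -35]
  [0, 7, 2, -∞, -19, 0]
D(3):
  [0, 7, -6, -13, 2, -9]
  [-∞, 0, -∞, -∞, -∞, -16]
  [-∞, 5, 0, -7, 8, -11]
  [-∞, -∞, -∞, 0, -∞, -8]
  [-∞, -19, -∞, -20, 0, -35]
  [0, 7, 2, -5, 10, 0]
D(4):
  [0, 7, -6, -13, 2, -9]
  [-∞, 0, -∞, -∞, -∞, -16]
  [-∞, 5, 0, -7, 8, -11]
  [-∞, -∞, -∞, 0, -∞, -8]
  [-∞, -19, -∞, -20, 0, -28]
  [0, 7, 2, -5, 10, 0]
D(5):
  [0, 7, -6, -13, 2, -9]
  [-∞, 0, -∞, -∞, -∞, -16]
  [-∞, 5, 0, -7, 8, -11]
  [-∞, -∞, -∞, 0, -∞, -8]
  [-∞, -19, -∞, -20, 0, -28]
  [0, 7, 2, -5, 10, 0]
D(6):
  [0, 7, -6, -13, 2, -9]
  [-16, 0, -14, -21, -6, -16]
  [-11, 5, 0, -7, 8, -11]
  [-8, -1, -6, 0, 2, -8]
  [-28, -19, -26, -20, 0, -28]
  [0, 7, 2, -5, 10, 0]
Key observation: every diagonal entry stays at the unit through all rounds, so no improving cycle exists.
Answer: CONVERGES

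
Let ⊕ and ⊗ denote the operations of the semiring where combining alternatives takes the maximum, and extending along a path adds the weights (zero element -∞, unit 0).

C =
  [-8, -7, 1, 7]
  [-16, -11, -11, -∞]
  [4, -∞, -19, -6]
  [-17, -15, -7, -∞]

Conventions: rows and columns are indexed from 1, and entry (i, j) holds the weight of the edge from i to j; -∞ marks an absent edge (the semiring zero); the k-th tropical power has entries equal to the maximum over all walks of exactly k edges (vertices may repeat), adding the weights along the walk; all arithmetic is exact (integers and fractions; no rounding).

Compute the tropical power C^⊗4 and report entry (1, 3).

C^⊗2:
  [5, -8, 0, -1]
  [-7, -22, -15, -9]
  [-4, -3, 5, 11]
  [-3, -24, -16, -10]
C^⊗3:
  [4, -2, 6, 12]
  [-11, -14, -6, 0]
  [9, -4, 4, 3]
  [-11, -10, -2, 4]
C^⊗4:
  [10, -3, 5, 11]
  [-2, -15, -7, -4]
  [8, 2, 10, 16]
  [2, -11, -3, -4]
Key observation: the optimum is the walk 1->3->1->4->3, with weight 1 + 4 + 7 + (-7) = 5.
Optimal value attained by: walk 1->3->1->4->3.
Answer: (C^⊗4)[1][3] = 5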